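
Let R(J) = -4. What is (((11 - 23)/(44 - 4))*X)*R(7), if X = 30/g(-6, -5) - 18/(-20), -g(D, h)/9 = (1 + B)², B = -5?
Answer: 83/100 ≈ 0.83000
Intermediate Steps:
g(D, h) = -144 (g(D, h) = -9*(1 - 5)² = -9*(-4)² = -9*16 = -144)
X = 83/120 (X = 30/(-144) - 18/(-20) = 30*(-1/144) - 18*(-1/20) = -5/24 + 9/10 = 83/120 ≈ 0.69167)
(((11 - 23)/(44 - 4))*X)*R(7) = (((11 - 23)/(44 - 4))*(83/120))*(-4) = (-12/40*(83/120))*(-4) = (-12*1/40*(83/120))*(-4) = -3/10*83/120*(-4) = -83/400*(-4) = 83/100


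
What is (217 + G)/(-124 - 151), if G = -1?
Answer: -216/275 ≈ -0.78545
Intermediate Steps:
(217 + G)/(-124 - 151) = (217 - 1)/(-124 - 151) = 216/(-275) = 216*(-1/275) = -216/275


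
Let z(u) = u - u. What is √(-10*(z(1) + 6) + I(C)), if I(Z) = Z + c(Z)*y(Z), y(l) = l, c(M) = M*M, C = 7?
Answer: √290 ≈ 17.029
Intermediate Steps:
c(M) = M²
z(u) = 0
I(Z) = Z + Z³ (I(Z) = Z + Z²*Z = Z + Z³)
√(-10*(z(1) + 6) + I(C)) = √(-10*(0 + 6) + (7 + 7³)) = √(-10*6 + (7 + 343)) = √(-60 + 350) = √290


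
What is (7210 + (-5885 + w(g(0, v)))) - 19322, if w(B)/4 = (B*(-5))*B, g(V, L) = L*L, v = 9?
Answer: -149217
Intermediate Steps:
g(V, L) = L**2
w(B) = -20*B**2 (w(B) = 4*((B*(-5))*B) = 4*((-5*B)*B) = 4*(-5*B**2) = -20*B**2)
(7210 + (-5885 + w(g(0, v)))) - 19322 = (7210 + (-5885 - 20*(9**2)**2)) - 19322 = (7210 + (-5885 - 20*81**2)) - 19322 = (7210 + (-5885 - 20*6561)) - 19322 = (7210 + (-5885 - 131220)) - 19322 = (7210 - 137105) - 19322 = -129895 - 19322 = -149217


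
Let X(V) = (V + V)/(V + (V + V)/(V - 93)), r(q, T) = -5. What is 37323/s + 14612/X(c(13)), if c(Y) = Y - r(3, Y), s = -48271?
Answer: 25741959373/3620325 ≈ 7110.4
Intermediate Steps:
c(Y) = 5 + Y (c(Y) = Y - 1*(-5) = Y + 5 = 5 + Y)
X(V) = 2*V/(V + 2*V/(-93 + V)) (X(V) = (2*V)/(V + (2*V)/(-93 + V)) = (2*V)/(V + 2*V/(-93 + V)) = 2*V/(V + 2*V/(-93 + V)))
37323/s + 14612/X(c(13)) = 37323/(-48271) + 14612/((2*(-93 + (5 + 13))/(-91 + (5 + 13)))) = 37323*(-1/48271) + 14612/((2*(-93 + 18)/(-91 + 18))) = -37323/48271 + 14612/((2*(-75)/(-73))) = -37323/48271 + 14612/((2*(-1/73)*(-75))) = -37323/48271 + 14612/(150/73) = -37323/48271 + 14612*(73/150) = -37323/48271 + 533338/75 = 25741959373/3620325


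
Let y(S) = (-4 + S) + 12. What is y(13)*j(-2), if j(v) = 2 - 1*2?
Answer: 0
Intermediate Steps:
j(v) = 0 (j(v) = 2 - 2 = 0)
y(S) = 8 + S
y(13)*j(-2) = (8 + 13)*0 = 21*0 = 0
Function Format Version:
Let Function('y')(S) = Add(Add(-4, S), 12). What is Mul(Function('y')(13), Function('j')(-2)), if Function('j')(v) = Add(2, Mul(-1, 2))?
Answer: 0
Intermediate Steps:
Function('j')(v) = 0 (Function('j')(v) = Add(2, -2) = 0)
Function('y')(S) = Add(8, S)
Mul(Function('y')(13), Function('j')(-2)) = Mul(Add(8, 13), 0) = Mul(21, 0) = 0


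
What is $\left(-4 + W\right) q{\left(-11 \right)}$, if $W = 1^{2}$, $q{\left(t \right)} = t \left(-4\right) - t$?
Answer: $-165$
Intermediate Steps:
$q{\left(t \right)} = - 5 t$ ($q{\left(t \right)} = - 4 t - t = - 5 t$)
$W = 1$
$\left(-4 + W\right) q{\left(-11 \right)} = \left(-4 + 1\right) \left(\left(-5\right) \left(-11\right)\right) = \left(-3\right) 55 = -165$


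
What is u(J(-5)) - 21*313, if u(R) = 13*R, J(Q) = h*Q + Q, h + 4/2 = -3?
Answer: -6313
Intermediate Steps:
h = -5 (h = -2 - 3 = -5)
J(Q) = -4*Q (J(Q) = -5*Q + Q = -4*Q)
u(J(-5)) - 21*313 = 13*(-4*(-5)) - 21*313 = 13*20 - 6573 = 260 - 6573 = -6313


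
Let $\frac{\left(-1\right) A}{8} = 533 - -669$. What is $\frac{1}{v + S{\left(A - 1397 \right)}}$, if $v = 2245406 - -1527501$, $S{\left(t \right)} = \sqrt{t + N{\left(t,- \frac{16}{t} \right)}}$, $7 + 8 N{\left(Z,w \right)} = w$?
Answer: $\frac{332408198328}{1254145219299465923} - \frac{2 i \sqrt{21373290921102}}{1254145219299465923} \approx 2.6505 \cdot 10^{-7} - 7.3725 \cdot 10^{-12} i$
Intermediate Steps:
$A = -9616$ ($A = - 8 \left(533 - -669\right) = - 8 \left(533 + 669\right) = \left(-8\right) 1202 = -9616$)
$N{\left(Z,w \right)} = - \frac{7}{8} + \frac{w}{8}$
$S{\left(t \right)} = \sqrt{- \frac{7}{8} + t - \frac{2}{t}}$ ($S{\left(t \right)} = \sqrt{t - \left(\frac{7}{8} - \frac{\left(-16\right) \frac{1}{t}}{8}\right)} = \sqrt{t - \left(\frac{7}{8} + \frac{2}{t}\right)} = \sqrt{- \frac{7}{8} + t - \frac{2}{t}}$)
$v = 3772907$ ($v = 2245406 + 1527501 = 3772907$)
$\frac{1}{v + S{\left(A - 1397 \right)}} = \frac{1}{3772907 + \frac{\sqrt{-14 - \frac{32}{-9616 - 1397} + 16 \left(-9616 - 1397\right)}}{4}} = \frac{1}{3772907 + \frac{\sqrt{-14 - \frac{32}{-11013} + 16 \left(-11013\right)}}{4}} = \frac{1}{3772907 + \frac{\sqrt{-14 - - \frac{32}{11013} - 176208}}{4}} = \frac{1}{3772907 + \frac{\sqrt{-14 + \frac{32}{11013} - 176208}}{4}} = \frac{1}{3772907 + \frac{\sqrt{- \frac{1940732854}{11013}}}{4}} = \frac{1}{3772907 + \frac{\frac{1}{11013} i \sqrt{21373290921102}}{4}} = \frac{1}{3772907 + \frac{i \sqrt{21373290921102}}{44052}}$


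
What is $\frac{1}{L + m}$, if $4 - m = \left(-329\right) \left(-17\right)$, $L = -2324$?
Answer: $- \frac{1}{7913} \approx -0.00012637$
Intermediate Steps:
$m = -5589$ ($m = 4 - \left(-329\right) \left(-17\right) = 4 - 5593 = -5589$)
$\frac{1}{L + m} = \frac{1}{-2324 - 5589} = \frac{1}{-7913} = - \frac{1}{7913}$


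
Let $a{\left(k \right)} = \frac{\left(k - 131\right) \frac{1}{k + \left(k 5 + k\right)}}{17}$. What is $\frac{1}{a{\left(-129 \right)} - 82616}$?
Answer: $- \frac{15351}{1268237956} \approx -1.2104 \cdot 10^{-5}$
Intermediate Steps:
$a{\left(k \right)} = \frac{-131 + k}{119 k}$ ($a{\left(k \right)} = \frac{-131 + k}{k + \left(5 k + k\right)} \frac{1}{17} = \frac{-131 + k}{k + 6 k} \frac{1}{17} = \frac{-131 + k}{7 k} \frac{1}{17} = \frac{-131 + k}{119 k}$)
$\frac{1}{a{\left(-129 \right)} - 82616} = \frac{1}{\frac{-131 - 129}{119 \left(-129\right)} - 82616} = \frac{1}{\frac{1}{119} \left(- \frac{1}{129}\right) \left(-260\right) - 82616} = \frac{1}{\frac{260}{15351} - 82616} = \frac{1}{- \frac{1268237956}{15351}} = - \frac{15351}{1268237956}$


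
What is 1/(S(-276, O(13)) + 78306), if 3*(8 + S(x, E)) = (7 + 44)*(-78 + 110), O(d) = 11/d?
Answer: 1/78842 ≈ 1.2684e-5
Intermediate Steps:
S(x, E) = 536 (S(x, E) = -8 + ((7 + 44)*(-78 + 110))/3 = -8 + (51*32)/3 = -8 + (1/3)*1632 = -8 + 544 = 536)
1/(S(-276, O(13)) + 78306) = 1/(536 + 78306) = 1/78842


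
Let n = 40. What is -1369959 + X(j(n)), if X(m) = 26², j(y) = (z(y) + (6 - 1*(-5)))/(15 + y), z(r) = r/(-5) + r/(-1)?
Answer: -1369283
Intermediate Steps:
z(r) = -6*r/5 (z(r) = r*(-⅕) + r*(-1) = -r/5 - r = -6*r/5)
j(y) = (11 - 6*y/5)/(15 + y) (j(y) = (-6*y/5 + (6 - 1*(-5)))/(15 + y) = (-6*y/5 + (6 + 5))/(15 + y) = (-6*y/5 + 11)/(15 + y) = (11 - 6*y/5)/(15 + y))
X(m) = 676
-1369959 + X(j(n)) = -1369959 + 676 = -1369283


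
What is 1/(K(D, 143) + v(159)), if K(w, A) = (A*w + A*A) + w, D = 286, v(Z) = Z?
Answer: 1/61792 ≈ 1.6183e-5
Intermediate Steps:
K(w, A) = w + A**2 + A*w (K(w, A) = (A*w + A**2) + w = (A**2 + A*w) + w = w + A**2 + A*w)
1/(K(D, 143) + v(159)) = 1/((286 + 143**2 + 143*286) + 159) = 1/((286 + 20449 + 40898) + 159) = 1/(61633 + 159) = 1/61792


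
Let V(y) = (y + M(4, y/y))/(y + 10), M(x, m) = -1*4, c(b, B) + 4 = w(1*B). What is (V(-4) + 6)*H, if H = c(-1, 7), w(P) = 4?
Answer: 0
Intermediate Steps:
c(b, B) = 0 (c(b, B) = -4 + 4 = 0)
M(x, m) = -4
H = 0
V(y) = (-4 + y)/(10 + y) (V(y) = (y - 4)/(y + 10) = (-4 + y)/(10 + y))
(V(-4) + 6)*H = ((-4 - 4)/(10 - 4) + 6)*0 = (-8/6 + 6)*0 = ((⅙)*(-8) + 6)*0 = (-4/3 + 6)*0 = (14/3)*0 = 0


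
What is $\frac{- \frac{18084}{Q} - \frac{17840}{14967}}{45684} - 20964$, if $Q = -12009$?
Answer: $- \frac{14344936535315555}{684265242321} \approx -20964.0$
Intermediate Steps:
$\frac{- \frac{18084}{Q} - \frac{17840}{14967}}{45684} - 20964 = \frac{- \frac{18084}{-12009} - \frac{17840}{14967}}{45684} - 20964 = \left(\left(-18084\right) \left(- \frac{1}{12009}\right) - \frac{17840}{14967}\right) \frac{1}{45684} - 20964 = \left(\frac{6028}{4003} - \frac{17840}{14967}\right) \frac{1}{45684} - 20964 = \frac{18807556}{59912901} \cdot \frac{1}{45684} - 20964 = \frac{4701889}{684265242321} - 20964 = - \frac{14344936535315555}{684265242321}$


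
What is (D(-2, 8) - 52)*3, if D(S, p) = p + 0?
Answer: -132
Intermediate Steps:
D(S, p) = p
(D(-2, 8) - 52)*3 = (8 - 52)*3 = -44*3 = -132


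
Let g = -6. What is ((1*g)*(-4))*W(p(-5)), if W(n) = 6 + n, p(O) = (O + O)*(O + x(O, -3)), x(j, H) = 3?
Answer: 624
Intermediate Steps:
p(O) = 2*O*(3 + O) (p(O) = (O + O)*(O + 3) = (2*O)*(3 + O) = 2*O*(3 + O))
((1*g)*(-4))*W(p(-5)) = ((1*(-6))*(-4))*(6 + 2*(-5)*(3 - 5)) = (-6*(-4))*(6 + 2*(-5)*(-2)) = 24*(6 + 20) = 24*26 = 624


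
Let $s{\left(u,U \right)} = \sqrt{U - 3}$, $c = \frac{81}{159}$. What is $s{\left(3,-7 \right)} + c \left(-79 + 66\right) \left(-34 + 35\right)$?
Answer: $- \frac{351}{53} + i \sqrt{10} \approx -6.6226 + 3.1623 i$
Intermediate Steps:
$c = \frac{27}{53}$ ($c = 81 \cdot \frac{1}{159} = \frac{27}{53} \approx 0.50943$)
$s{\left(u,U \right)} = \sqrt{-3 + U}$
$s{\left(3,-7 \right)} + c \left(-79 + 66\right) \left(-34 + 35\right) = \sqrt{-3 - 7} + \frac{27 \left(-79 + 66\right) \left(-34 + 35\right)}{53} = \sqrt{-10} + \frac{27 \left(\left(-13\right) 1\right)}{53} = i \sqrt{10} + \frac{27}{53} \left(-13\right) = i \sqrt{10} - \frac{351}{53} = - \frac{351}{53} + i \sqrt{10}$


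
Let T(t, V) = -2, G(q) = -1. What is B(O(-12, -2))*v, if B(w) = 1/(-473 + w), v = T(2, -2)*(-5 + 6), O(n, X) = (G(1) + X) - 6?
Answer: 1/241 ≈ 0.0041494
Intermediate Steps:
O(n, X) = -7 + X (O(n, X) = (-1 + X) - 6 = -7 + X)
v = -2 (v = -2*(-5 + 6) = -2*1 = -2)
B(O(-12, -2))*v = -2/(-473 + (-7 - 2)) = -2/(-473 - 9) = -2/(-482) = -1/482*(-2) = 1/241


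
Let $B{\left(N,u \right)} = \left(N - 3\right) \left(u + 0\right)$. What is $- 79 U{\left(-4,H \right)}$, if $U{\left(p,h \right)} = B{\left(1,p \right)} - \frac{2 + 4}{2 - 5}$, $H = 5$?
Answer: $-790$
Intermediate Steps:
$B{\left(N,u \right)} = u \left(-3 + N\right)$ ($B{\left(N,u \right)} = \left(-3 + N\right) u = u \left(-3 + N\right)$)
$U{\left(p,h \right)} = 2 - 2 p$ ($U{\left(p,h \right)} = p \left(-3 + 1\right) - \frac{2 + 4}{2 - 5} = p \left(-2\right) - \frac{6}{-3} = - 2 p - 6 \left(- \frac{1}{3}\right) = - 2 p - -2 = - 2 p + 2 = 2 - 2 p$)
$- 79 U{\left(-4,H \right)} = - 79 \left(2 - -8\right) = - 79 \left(2 + 8\right) = \left(-79\right) 10 = -790$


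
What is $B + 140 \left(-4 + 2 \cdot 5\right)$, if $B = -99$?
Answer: $741$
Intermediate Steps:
$B + 140 \left(-4 + 2 \cdot 5\right) = -99 + 140 \left(-4 + 2 \cdot 5\right) = -99 + 140 \left(-4 + 10\right) = -99 + 140 \cdot 6 = -99 + 840 = 741$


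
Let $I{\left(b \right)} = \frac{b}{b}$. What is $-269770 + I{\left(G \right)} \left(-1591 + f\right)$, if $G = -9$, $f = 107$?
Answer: $-271254$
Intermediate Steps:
$I{\left(b \right)} = 1$
$-269770 + I{\left(G \right)} \left(-1591 + f\right) = -269770 + 1 \left(-1591 + 107\right) = -269770 + 1 \left(-1484\right) = -269770 - 1484 = -271254$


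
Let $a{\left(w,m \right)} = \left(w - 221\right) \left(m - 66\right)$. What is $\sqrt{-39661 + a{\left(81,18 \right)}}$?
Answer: $i \sqrt{32941} \approx 181.5 i$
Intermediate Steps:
$a{\left(w,m \right)} = \left(-221 + w\right) \left(-66 + m\right)$
$\sqrt{-39661 + a{\left(81,18 \right)}} = \sqrt{-39661 + \left(14586 - 3978 - 5346 + 18 \cdot 81\right)} = \sqrt{-39661 + \left(14586 - 3978 - 5346 + 1458\right)} = \sqrt{-39661 + 6720} = \sqrt{-32941} = i \sqrt{32941}$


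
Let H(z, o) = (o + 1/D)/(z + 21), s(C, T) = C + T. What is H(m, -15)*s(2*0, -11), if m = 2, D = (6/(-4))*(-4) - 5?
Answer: 154/23 ≈ 6.6956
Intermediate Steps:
D = 1 (D = (6*(-1/4))*(-4) - 5 = -3/2*(-4) - 5 = 6 - 5 = 1)
H(z, o) = (1 + o)/(21 + z) (H(z, o) = (o + 1/1)/(z + 21) = (o + 1)/(21 + z) = (1 + o)/(21 + z))
H(m, -15)*s(2*0, -11) = ((1 - 15)/(21 + 2))*(2*0 - 11) = (-14/23)*(0 - 11) = ((1/23)*(-14))*(-11) = -14/23*(-11) = 154/23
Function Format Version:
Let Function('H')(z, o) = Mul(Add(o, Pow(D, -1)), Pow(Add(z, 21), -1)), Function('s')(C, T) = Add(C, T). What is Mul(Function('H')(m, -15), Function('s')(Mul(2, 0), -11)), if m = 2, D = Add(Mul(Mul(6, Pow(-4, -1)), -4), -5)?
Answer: Rational(154, 23) ≈ 6.6956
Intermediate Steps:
D = 1 (D = Add(Mul(Mul(6, Rational(-1, 4)), -4), -5) = Add(Mul(Rational(-3, 2), -4), -5) = Add(6, -5) = 1)
Function('H')(z, o) = Mul(Pow(Add(21, z), -1), Add(1, o)) (Function('H')(z, o) = Mul(Add(o, Pow(1, -1)), Pow(Add(z, 21), -1)) = Mul(Add(o, 1), Pow(Add(21, z), -1)) = Mul(Add(1, o), Pow(Add(21, z), -1)) = Mul(Pow(Add(21, z), -1), Add(1, o)))
Mul(Function('H')(m, -15), Function('s')(Mul(2, 0), -11)) = Mul(Mul(Pow(Add(21, 2), -1), Add(1, -15)), Add(Mul(2, 0), -11)) = Mul(Mul(Pow(23, -1), -14), Add(0, -11)) = Mul(Mul(Rational(1, 23), -14), -11) = Mul(Rational(-14, 23), -11) = Rational(154, 23)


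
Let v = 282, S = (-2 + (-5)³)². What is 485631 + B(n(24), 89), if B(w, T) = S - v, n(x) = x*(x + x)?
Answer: 501478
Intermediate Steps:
n(x) = 2*x² (n(x) = x*(2*x) = 2*x²)
S = 16129 (S = (-2 - 125)² = (-127)² = 16129)
B(w, T) = 15847 (B(w, T) = 16129 - 1*282 = 16129 - 282 = 15847)
485631 + B(n(24), 89) = 485631 + 15847 = 501478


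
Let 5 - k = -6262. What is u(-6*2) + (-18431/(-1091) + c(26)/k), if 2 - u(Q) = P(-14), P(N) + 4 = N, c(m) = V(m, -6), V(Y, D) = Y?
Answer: 252281383/6837297 ≈ 36.898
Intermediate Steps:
c(m) = m
k = 6267 (k = 5 - 1*(-6262) = 5 + 6262 = 6267)
P(N) = -4 + N
u(Q) = 20 (u(Q) = 2 - (-4 - 14) = 2 - 1*(-18) = 2 + 18 = 20)
u(-6*2) + (-18431/(-1091) + c(26)/k) = 20 + (-18431/(-1091) + 26/6267) = 20 + (-18431*(-1/1091) + 26*(1/6267)) = 20 + (18431/1091 + 26/6267) = 20 + 115535443/6837297 = 252281383/6837297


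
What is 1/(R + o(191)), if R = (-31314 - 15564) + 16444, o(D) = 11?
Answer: -1/30423 ≈ -3.2870e-5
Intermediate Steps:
R = -30434 (R = -46878 + 16444 = -30434)
1/(R + o(191)) = 1/(-30434 + 11) = 1/(-30423) = -1/30423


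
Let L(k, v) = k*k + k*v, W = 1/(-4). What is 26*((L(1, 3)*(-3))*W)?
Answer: 78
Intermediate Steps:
W = -1/4 ≈ -0.25000
L(k, v) = k**2 + k*v
26*((L(1, 3)*(-3))*W) = 26*(((1*(1 + 3))*(-3))*(-1/4)) = 26*(((1*4)*(-3))*(-1/4)) = 26*((4*(-3))*(-1/4)) = 26*(-12*(-1/4)) = 26*3 = 78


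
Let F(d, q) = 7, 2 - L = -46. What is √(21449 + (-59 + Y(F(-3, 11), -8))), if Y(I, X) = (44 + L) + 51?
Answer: √21533 ≈ 146.74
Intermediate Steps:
L = 48 (L = 2 - 1*(-46) = 2 + 46 = 48)
Y(I, X) = 143 (Y(I, X) = (44 + 48) + 51 = 92 + 51 = 143)
√(21449 + (-59 + Y(F(-3, 11), -8))) = √(21449 + (-59 + 143)) = √(21449 + 84) = √21533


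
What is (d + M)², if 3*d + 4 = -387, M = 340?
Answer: 395641/9 ≈ 43960.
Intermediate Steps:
d = -391/3 (d = -4/3 + (⅓)*(-387) = -4/3 - 129 = -391/3 ≈ -130.33)
(d + M)² = (-391/3 + 340)² = (629/3)² = 395641/9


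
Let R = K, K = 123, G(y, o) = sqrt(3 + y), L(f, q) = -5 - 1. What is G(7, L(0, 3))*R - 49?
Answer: -49 + 123*sqrt(10) ≈ 339.96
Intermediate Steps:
L(f, q) = -6
R = 123
G(7, L(0, 3))*R - 49 = sqrt(3 + 7)*123 - 49 = sqrt(10)*123 - 49 = 123*sqrt(10) - 49 = -49 + 123*sqrt(10)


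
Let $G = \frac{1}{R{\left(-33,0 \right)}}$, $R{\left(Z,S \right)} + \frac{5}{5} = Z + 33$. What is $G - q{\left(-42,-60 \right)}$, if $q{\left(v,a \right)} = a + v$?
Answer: $101$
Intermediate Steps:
$R{\left(Z,S \right)} = 32 + Z$ ($R{\left(Z,S \right)} = -1 + \left(Z + 33\right) = -1 + \left(33 + Z\right) = 32 + Z$)
$G = -1$ ($G = \frac{1}{32 - 33} = \frac{1}{-1} = -1$)
$G - q{\left(-42,-60 \right)} = -1 - \left(-60 - 42\right) = -1 - -102 = -1 + 102 = 101$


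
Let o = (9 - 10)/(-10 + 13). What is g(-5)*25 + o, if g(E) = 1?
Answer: 74/3 ≈ 24.667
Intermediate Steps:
o = -⅓ (o = -1/3 = -1*⅓ = -⅓ ≈ -0.33333)
g(-5)*25 + o = 1*25 - ⅓ = 25 - ⅓ = 74/3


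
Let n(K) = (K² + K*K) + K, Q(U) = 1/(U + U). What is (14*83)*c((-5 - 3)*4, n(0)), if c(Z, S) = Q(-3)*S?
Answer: 0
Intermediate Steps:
Q(U) = 1/(2*U)
n(K) = K + 2*K² (n(K) = (K² + K²) + K = 2*K² + K = K + 2*K²)
c(Z, S) = -S/6 (c(Z, S) = ((½)/(-3))*S = ((½)*(-⅓))*S = -S/6)
(14*83)*c((-5 - 3)*4, n(0)) = (14*83)*(-0*(1 + 2*0)) = 1162*(-0*(1 + 0)) = 1162*(-0) = 1162*(-⅙*0) = 1162*0 = 0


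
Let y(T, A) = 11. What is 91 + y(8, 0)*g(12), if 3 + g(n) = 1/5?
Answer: 301/5 ≈ 60.200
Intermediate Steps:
g(n) = -14/5 (g(n) = -3 + 1/5 = -14/5)
91 + y(8, 0)*g(12) = 91 + 11*(-14/5) = 91 - 154/5 = 301/5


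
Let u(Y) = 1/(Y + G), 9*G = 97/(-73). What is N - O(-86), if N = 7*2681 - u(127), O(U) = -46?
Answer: 1567912389/83342 ≈ 18813.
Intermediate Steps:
G = -97/657 (G = (97/(-73))/9 = (97*(-1/73))/9 = (⅑)*(-97/73) = -97/657 ≈ -0.14764)
u(Y) = 1/(-97/657 + Y) (u(Y) = 1/(Y - 97/657) = 1/(-97/657 + Y))
N = 1564078657/83342 (N = 7*2681 - 657/(-97 + 657*127) = 18767 - 657/(-97 + 83439) = 18767 - 657/83342 = 1564078657/83342 ≈ 18767.)
N - O(-86) = 1564078657/83342 - 1*(-46) = 1564078657/83342 + 46 = 1567912389/83342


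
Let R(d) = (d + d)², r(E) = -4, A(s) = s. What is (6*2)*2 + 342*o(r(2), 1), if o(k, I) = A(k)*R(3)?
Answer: -49224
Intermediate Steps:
R(d) = 4*d² (R(d) = (2*d)² = 4*d²)
o(k, I) = 36*k (o(k, I) = k*(4*3²) = k*(4*9) = k*36 = 36*k)
(6*2)*2 + 342*o(r(2), 1) = (6*2)*2 + 342*(36*(-4)) = 12*2 + 342*(-144) = 24 - 49248 = -49224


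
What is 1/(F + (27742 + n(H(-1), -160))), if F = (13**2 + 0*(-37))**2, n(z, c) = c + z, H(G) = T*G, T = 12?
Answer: 1/56131 ≈ 1.7815e-5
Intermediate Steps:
H(G) = 12*G
F = 28561 (F = (169 + 0)**2 = 169**2 = 28561)
1/(F + (27742 + n(H(-1), -160))) = 1/(28561 + (27742 + (-160 + 12*(-1)))) = 1/(28561 + (27742 + (-160 - 12))) = 1/(28561 + (27742 - 172)) = 1/(28561 + 27570) = 1/56131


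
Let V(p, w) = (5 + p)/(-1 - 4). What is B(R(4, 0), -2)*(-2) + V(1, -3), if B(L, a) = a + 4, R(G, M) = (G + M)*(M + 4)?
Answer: -26/5 ≈ -5.2000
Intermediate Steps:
R(G, M) = (4 + M)*(G + M) (R(G, M) = (G + M)*(4 + M) = (4 + M)*(G + M))
V(p, w) = -1 - p/5 (V(p, w) = (5 + p)/(-5) = (5 + p)*(-1/5) = -1 - p/5)
B(L, a) = 4 + a
B(R(4, 0), -2)*(-2) + V(1, -3) = (4 - 2)*(-2) + (-1 - 1/5*1) = 2*(-2) + (-1 - 1/5) = -4 - 6/5 = -26/5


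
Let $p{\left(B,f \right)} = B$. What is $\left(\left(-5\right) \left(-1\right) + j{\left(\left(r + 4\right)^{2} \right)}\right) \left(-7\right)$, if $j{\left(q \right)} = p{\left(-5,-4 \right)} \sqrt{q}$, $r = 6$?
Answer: $315$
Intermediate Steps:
$j{\left(q \right)} = - 5 \sqrt{q}$
$\left(\left(-5\right) \left(-1\right) + j{\left(\left(r + 4\right)^{2} \right)}\right) \left(-7\right) = \left(\left(-5\right) \left(-1\right) - 5 \sqrt{\left(6 + 4\right)^{2}}\right) \left(-7\right) = \left(5 - 5 \sqrt{10^{2}}\right) \left(-7\right) = \left(5 - 5 \sqrt{100}\right) \left(-7\right) = \left(5 - 50\right) \left(-7\right) = \left(-45\right) \left(-7\right) = 315$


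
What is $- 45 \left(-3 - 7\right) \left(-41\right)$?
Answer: $-18450$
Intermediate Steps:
$- 45 \left(-3 - 7\right) \left(-41\right) = \left(-45\right) \left(-10\right) \left(-41\right) = 450 \left(-41\right) = -18450$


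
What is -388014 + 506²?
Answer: -131978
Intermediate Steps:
-388014 + 506² = -388014 + 256036 = -131978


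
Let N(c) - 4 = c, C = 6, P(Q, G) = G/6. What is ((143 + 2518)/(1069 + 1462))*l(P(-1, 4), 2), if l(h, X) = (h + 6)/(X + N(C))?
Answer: 4435/7593 ≈ 0.58409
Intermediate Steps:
P(Q, G) = G/6 (P(Q, G) = G*(⅙) = G/6)
N(c) = 4 + c
l(h, X) = (6 + h)/(10 + X) (l(h, X) = (h + 6)/(X + (4 + 6)) = (6 + h)/(X + 10) = (6 + h)/(10 + X))
((143 + 2518)/(1069 + 1462))*l(P(-1, 4), 2) = ((143 + 2518)/(1069 + 1462))*((6 + (⅙)*4)/(10 + 2)) = (2661/2531)*((6 + ⅔)/12) = (2661*(1/2531))*((1/12)*(20/3)) = (2661/2531)*(5/9) = 4435/7593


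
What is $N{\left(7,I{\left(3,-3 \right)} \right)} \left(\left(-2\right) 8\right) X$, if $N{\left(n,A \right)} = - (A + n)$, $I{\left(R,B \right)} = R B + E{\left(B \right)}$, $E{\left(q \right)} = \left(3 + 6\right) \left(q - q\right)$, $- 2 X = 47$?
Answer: $752$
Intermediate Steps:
$X = - \frac{47}{2}$ ($X = \left(- \frac{1}{2}\right) 47 = - \frac{47}{2} \approx -23.5$)
$E{\left(q \right)} = 0$ ($E{\left(q \right)} = 9 \cdot 0 = 0$)
$I{\left(R,B \right)} = B R$ ($I{\left(R,B \right)} = R B + 0 = B R + 0 = B R$)
$N{\left(n,A \right)} = - A - n$
$N{\left(7,I{\left(3,-3 \right)} \right)} \left(\left(-2\right) 8\right) X = \left(- \left(-3\right) 3 - 7\right) \left(\left(-2\right) 8\right) \left(- \frac{47}{2}\right) = \left(\left(-1\right) \left(-9\right) - 7\right) \left(-16\right) \left(- \frac{47}{2}\right) = \left(9 - 7\right) \left(-16\right) \left(- \frac{47}{2}\right) = 2 \left(-16\right) \left(- \frac{47}{2}\right) = \left(-32\right) \left(- \frac{47}{2}\right) = 752$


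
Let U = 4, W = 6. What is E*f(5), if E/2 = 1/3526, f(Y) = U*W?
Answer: 24/1763 ≈ 0.013613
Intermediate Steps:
f(Y) = 24 (f(Y) = 4*6 = 24)
E = 1/1763 (E = 2/3526 = 2*(1/3526) = 1/1763 ≈ 0.00056721)
E*f(5) = (1/1763)*24 = 24/1763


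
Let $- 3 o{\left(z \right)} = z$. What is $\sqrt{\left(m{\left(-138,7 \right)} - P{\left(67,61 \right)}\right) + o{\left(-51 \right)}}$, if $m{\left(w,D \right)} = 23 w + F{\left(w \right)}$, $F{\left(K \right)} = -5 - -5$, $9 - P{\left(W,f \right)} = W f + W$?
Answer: $2 \sqrt{247} \approx 31.432$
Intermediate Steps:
$P{\left(W,f \right)} = 9 - W - W f$ ($P{\left(W,f \right)} = 9 - \left(W f + W\right) = 9 - \left(W + W f\right) = 9 - W - W f$)
$o{\left(z \right)} = - \frac{z}{3}$
$F{\left(K \right)} = 0$ ($F{\left(K \right)} = -5 + 5 = 0$)
$m{\left(w,D \right)} = 23 w$ ($m{\left(w,D \right)} = 23 w + 0 = 23 w$)
$\sqrt{\left(m{\left(-138,7 \right)} - P{\left(67,61 \right)}\right) + o{\left(-51 \right)}} = \sqrt{\left(23 \left(-138\right) - \left(9 - 67 - 67 \cdot 61\right)\right) - -17} = \sqrt{\left(-3174 - \left(9 - 67 - 4087\right)\right) + 17} = \sqrt{\left(-3174 - -4145\right) + 17} = \sqrt{\left(-3174 + 4145\right) + 17} = \sqrt{971 + 17} = \sqrt{988} = 2 \sqrt{247}$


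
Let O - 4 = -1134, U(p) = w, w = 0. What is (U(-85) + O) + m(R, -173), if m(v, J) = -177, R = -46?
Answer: -1307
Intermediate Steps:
U(p) = 0
O = -1130 (O = 4 - 1134 = -1130)
(U(-85) + O) + m(R, -173) = (0 - 1130) - 177 = -1130 - 177 = -1307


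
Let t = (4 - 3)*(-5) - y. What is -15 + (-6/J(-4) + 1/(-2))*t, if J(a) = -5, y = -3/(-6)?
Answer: -377/20 ≈ -18.850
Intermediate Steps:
y = 1/2 (y = -3*(-1/6) = 1/2 ≈ 0.50000)
t = -11/2 (t = (4 - 3)*(-5) - 1*1/2 = 1*(-5) - 1/2 = -5 - 1/2 = -11/2 ≈ -5.5000)
-15 + (-6/J(-4) + 1/(-2))*t = -15 + (-6/(-5) + 1/(-2))*(-11/2) = -15 + (-6*(-1/5) + 1*(-1/2))*(-11/2) = -15 + (6/5 - 1/2)*(-11/2) = -15 + (7/10)*(-11/2) = -15 - 77/20 = -377/20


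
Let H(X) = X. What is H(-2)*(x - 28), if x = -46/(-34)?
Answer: 906/17 ≈ 53.294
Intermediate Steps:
x = 23/17 (x = -46*(-1/34) = 23/17 ≈ 1.3529)
H(-2)*(x - 28) = -2*(23/17 - 28) = -2*(-453/17) = 906/17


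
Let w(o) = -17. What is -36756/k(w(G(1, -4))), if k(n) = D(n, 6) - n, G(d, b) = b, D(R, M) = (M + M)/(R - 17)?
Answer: -624852/283 ≈ -2208.0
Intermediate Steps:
D(R, M) = 2*M/(-17 + R) (D(R, M) = (2*M)/(-17 + R) = 2*M/(-17 + R))
k(n) = -n + 12/(-17 + n) (k(n) = 2*6/(-17 + n) - n = 12/(-17 + n) - n = -n + 12/(-17 + n))
-36756/k(w(G(1, -4))) = -36756*(-17 - 17)/(12 - 1*(-17)*(-17 - 17)) = -36756*(-34/(12 - 1*(-17)*(-34))) = -36756*(-34/(12 - 578)) = -36756/((-1/34*(-566))) = -36756/283/17 = -36756*17/283 = -624852/283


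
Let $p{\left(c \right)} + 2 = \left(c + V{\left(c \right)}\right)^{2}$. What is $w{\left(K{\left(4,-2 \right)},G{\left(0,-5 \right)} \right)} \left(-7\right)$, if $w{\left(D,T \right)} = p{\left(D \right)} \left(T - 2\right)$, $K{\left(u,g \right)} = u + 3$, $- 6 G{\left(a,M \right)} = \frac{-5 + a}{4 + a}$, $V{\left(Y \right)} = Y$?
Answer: $\frac{29197}{12} \approx 2433.1$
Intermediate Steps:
$G{\left(a,M \right)} = - \frac{-5 + a}{6 \left(4 + a\right)}$ ($G{\left(a,M \right)} = - \frac{\left(-5 + a\right) \frac{1}{4 + a}}{6} = - \frac{\frac{1}{4 + a} \left(-5 + a\right)}{6} = - \frac{-5 + a}{6 \left(4 + a\right)}$)
$p{\left(c \right)} = -2 + 4 c^{2}$ ($p{\left(c \right)} = -2 + \left(c + c\right)^{2} = -2 + \left(2 c\right)^{2} = -2 + 4 c^{2}$)
$K{\left(u,g \right)} = 3 + u$
$w{\left(D,T \right)} = \left(-2 + T\right) \left(-2 + 4 D^{2}\right)$ ($w{\left(D,T \right)} = \left(-2 + 4 D^{2}\right) \left(T - 2\right) = \left(-2 + 4 D^{2}\right) \left(-2 + T\right) = \left(-2 + T\right) \left(-2 + 4 D^{2}\right)$)
$w{\left(K{\left(4,-2 \right)},G{\left(0,-5 \right)} \right)} \left(-7\right) = 2 \left(-1 + 2 \left(3 + 4\right)^{2}\right) \left(-2 + \frac{5 - 0}{6 \left(4 + 0\right)}\right) \left(-7\right) = 2 \left(-1 + 2 \cdot 7^{2}\right) \left(-2 + \frac{5 + 0}{6 \cdot 4}\right) \left(-7\right) = 2 \left(-1 + 2 \cdot 49\right) \left(-2 + \frac{1}{6} \cdot \frac{1}{4} \cdot 5\right) \left(-7\right) = 2 \left(-1 + 98\right) \left(-2 + \frac{5}{24}\right) \left(-7\right) = 2 \cdot 97 \left(- \frac{43}{24}\right) \left(-7\right) = \left(- \frac{4171}{12}\right) \left(-7\right) = \frac{29197}{12}$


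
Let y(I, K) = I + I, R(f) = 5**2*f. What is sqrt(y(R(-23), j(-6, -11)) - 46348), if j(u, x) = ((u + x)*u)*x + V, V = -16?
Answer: I*sqrt(47498) ≈ 217.94*I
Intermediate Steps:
R(f) = 25*f
j(u, x) = -16 + u*x*(u + x) (j(u, x) = ((u + x)*u)*x - 16 = (u*(u + x))*x - 16 = u*x*(u + x) - 16 = -16 + u*x*(u + x))
y(I, K) = 2*I
sqrt(y(R(-23), j(-6, -11)) - 46348) = sqrt(2*(25*(-23)) - 46348) = sqrt(2*(-575) - 46348) = sqrt(-1150 - 46348) = sqrt(-47498) = I*sqrt(47498)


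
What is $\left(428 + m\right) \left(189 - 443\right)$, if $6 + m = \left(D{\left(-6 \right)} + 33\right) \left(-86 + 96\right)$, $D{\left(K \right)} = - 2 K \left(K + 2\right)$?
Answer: $-69088$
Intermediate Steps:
$D{\left(K \right)} = - 2 K \left(2 + K\right)$
$m = -156$ ($m = -6 + \left(\left(-2\right) \left(-6\right) \left(2 - 6\right) + 33\right) \left(-86 + 96\right) = -6 + \left(\left(-2\right) \left(-6\right) \left(-4\right) + 33\right) 10 = -6 + \left(-48 + 33\right) 10 = -6 - 150 = -156$)
$\left(428 + m\right) \left(189 - 443\right) = \left(428 - 156\right) \left(189 - 443\right) = 272 \left(-254\right) = -69088$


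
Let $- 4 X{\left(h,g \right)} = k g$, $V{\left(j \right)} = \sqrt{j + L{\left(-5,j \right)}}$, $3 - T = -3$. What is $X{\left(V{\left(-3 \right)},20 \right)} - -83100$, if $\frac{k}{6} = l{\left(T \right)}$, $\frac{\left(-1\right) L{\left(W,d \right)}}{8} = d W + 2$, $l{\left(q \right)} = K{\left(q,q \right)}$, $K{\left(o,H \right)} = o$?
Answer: $82920$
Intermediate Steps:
$T = 6$ ($T = 3 - -3 = 3 + 3 = 6$)
$l{\left(q \right)} = q$
$L{\left(W,d \right)} = -16 - 8 W d$ ($L{\left(W,d \right)} = - 8 \left(d W + 2\right) = - 8 \left(W d + 2\right) = - 8 \left(2 + W d\right) = -16 - 8 W d$)
$k = 36$ ($k = 6 \cdot 6 = 36$)
$V{\left(j \right)} = \sqrt{-16 + 41 j}$ ($V{\left(j \right)} = \sqrt{j - \left(16 - 40 j\right)} = \sqrt{j + \left(-16 + 40 j\right)} = \sqrt{-16 + 41 j}$)
$X{\left(h,g \right)} = - 9 g$ ($X{\left(h,g \right)} = - \frac{36 g}{4} = - 9 g$)
$X{\left(V{\left(-3 \right)},20 \right)} - -83100 = \left(-9\right) 20 - -83100 = -180 + 83100 = 82920$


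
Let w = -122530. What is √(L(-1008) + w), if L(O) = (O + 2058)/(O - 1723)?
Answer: 4*I*√57117240055/2731 ≈ 350.04*I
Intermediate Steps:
L(O) = (2058 + O)/(-1723 + O)
√(L(-1008) + w) = √((2058 - 1008)/(-1723 - 1008) - 122530) = √(1050/(-2731) - 122530) = √(-1/2731*1050 - 122530) = √(-1050/2731 - 122530) = √(-334630480/2731) = 4*I*√57117240055/2731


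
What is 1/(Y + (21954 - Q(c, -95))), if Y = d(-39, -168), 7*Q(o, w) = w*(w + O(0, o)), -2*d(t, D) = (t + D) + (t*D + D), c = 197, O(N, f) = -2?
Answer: 14/245687 ≈ 5.6983e-5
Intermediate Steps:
d(t, D) = -D - t/2 - D*t/2 (d(t, D) = -((t + D) + (t*D + D))/2 = -((D + t) + (D*t + D))/2 = -((D + t) + (D + D*t))/2 = -(t + 2*D + D*t)/2 = -D - t/2 - D*t/2)
Q(o, w) = w*(-2 + w)/7 (Q(o, w) = (w*(w - 2))/7 = (w*(-2 + w))/7 = w*(-2 + w)/7)
Y = -6177/2 (Y = -1*(-168) - ½*(-39) - ½*(-168)*(-39) = 168 + 39/2 - 3276 = -6177/2 ≈ -3088.5)
1/(Y + (21954 - Q(c, -95))) = 1/(-6177/2 + (21954 - (-95)*(-2 - 95)/7)) = 1/(-6177/2 + (21954 - (-95)*(-97)/7)) = 1/(-6177/2 + (21954 - 1*9215/7)) = 1/(-6177/2 + (21954 - 9215/7)) = 1/(-6177/2 + 144463/7) = 1/(245687/14) = 14/245687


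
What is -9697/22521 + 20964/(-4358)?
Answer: -257194885/49073259 ≈ -5.2410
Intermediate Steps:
-9697/22521 + 20964/(-4358) = -9697*1/22521 + 20964*(-1/4358) = -9697/22521 - 10482/2179 = -257194885/49073259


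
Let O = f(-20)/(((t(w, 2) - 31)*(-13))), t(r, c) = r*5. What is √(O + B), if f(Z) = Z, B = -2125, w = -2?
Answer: I*√603699785/533 ≈ 46.098*I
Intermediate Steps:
t(r, c) = 5*r
O = -20/533 (O = -20*(-1/(13*(5*(-2) - 31))) = -20*(-1/(13*(-10 - 31))) = -20/((-41*(-13))) = -20/533 ≈ -0.037523)
√(O + B) = √(-20/533 - 2125) = √(-1132645/533) = I*√603699785/533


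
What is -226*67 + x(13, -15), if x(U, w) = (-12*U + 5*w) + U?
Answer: -15360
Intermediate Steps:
x(U, w) = -11*U + 5*w
-226*67 + x(13, -15) = -226*67 + (-11*13 + 5*(-15)) = -15142 + (-143 - 75) = -15142 - 218 = -15360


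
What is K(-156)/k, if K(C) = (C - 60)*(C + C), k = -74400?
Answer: -702/775 ≈ -0.90581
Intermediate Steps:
K(C) = 2*C*(-60 + C) (K(C) = (-60 + C)*(2*C) = 2*C*(-60 + C))
K(-156)/k = (2*(-156)*(-60 - 156))/(-74400) = (2*(-156)*(-216))*(-1/74400) = 67392*(-1/74400) = -702/775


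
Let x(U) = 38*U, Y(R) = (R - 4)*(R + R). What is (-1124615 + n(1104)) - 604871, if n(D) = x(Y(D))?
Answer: 90564914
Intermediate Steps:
Y(R) = 2*R*(-4 + R) (Y(R) = (-4 + R)*(2*R) = 2*R*(-4 + R))
n(D) = 76*D*(-4 + D) (n(D) = 38*(2*D*(-4 + D)) = 76*D*(-4 + D))
(-1124615 + n(1104)) - 604871 = (-1124615 + 76*1104*(-4 + 1104)) - 604871 = (-1124615 + 76*1104*1100) - 604871 = (-1124615 + 92294400) - 604871 = 91169785 - 604871 = 90564914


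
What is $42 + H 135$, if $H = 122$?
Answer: $16512$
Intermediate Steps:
$42 + H 135 = 42 + 122 \cdot 135 = 42 + 16470 = 16512$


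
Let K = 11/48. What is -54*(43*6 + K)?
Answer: -111555/8 ≈ -13944.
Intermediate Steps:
K = 11/48 (K = 11*(1/48) = 11/48 ≈ 0.22917)
-54*(43*6 + K) = -54*(43*6 + 11/48) = -54*(258 + 11/48) = -54*12395/48 = -111555/8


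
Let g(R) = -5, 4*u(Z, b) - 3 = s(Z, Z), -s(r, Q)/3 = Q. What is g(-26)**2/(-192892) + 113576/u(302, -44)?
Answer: -1788400607/3554724 ≈ -503.11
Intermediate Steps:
s(r, Q) = -3*Q
u(Z, b) = 3/4 - 3*Z/4 (u(Z, b) = 3/4 + (-3*Z)/4 = 3/4 - 3*Z/4)
g(-26)**2/(-192892) + 113576/u(302, -44) = (-5)**2/(-192892) + 113576/(3/4 - 3/4*302) = 25*(-1/192892) + 113576/(3/4 - 453/2) = -25/192892 + 113576/(-903/4) = -25/192892 + 113576*(-4/903) = -25/192892 - 454304/903 = -1788400607/3554724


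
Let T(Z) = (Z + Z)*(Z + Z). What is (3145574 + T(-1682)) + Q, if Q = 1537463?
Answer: 15999533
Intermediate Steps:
T(Z) = 4*Z² (T(Z) = (2*Z)*(2*Z) = 4*Z²)
(3145574 + T(-1682)) + Q = (3145574 + 4*(-1682)²) + 1537463 = (3145574 + 4*2829124) + 1537463 = (3145574 + 11316496) + 1537463 = 14462070 + 1537463 = 15999533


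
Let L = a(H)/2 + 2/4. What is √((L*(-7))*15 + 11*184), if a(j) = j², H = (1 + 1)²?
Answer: √4526/2 ≈ 33.638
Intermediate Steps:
H = 4 (H = 2² = 4)
L = 17/2 (L = 4²/2 + 2/4 = 16*(½) + 2*(¼) = 8 + ½ = 17/2 ≈ 8.5000)
√((L*(-7))*15 + 11*184) = √(((17/2)*(-7))*15 + 11*184) = √(-119/2*15 + 2024) = √(-1785/2 + 2024) = √(2263/2) = √4526/2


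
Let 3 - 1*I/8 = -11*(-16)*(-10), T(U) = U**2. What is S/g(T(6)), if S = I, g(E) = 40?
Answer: 1763/5 ≈ 352.60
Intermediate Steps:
I = 14104 (I = 24 - 8*(-11*(-16))*(-10) = 24 - 1408*(-10) = 24 - 8*(-1760) = 24 + 14080 = 14104)
S = 14104
S/g(T(6)) = 14104/40 = 14104*(1/40) = 1763/5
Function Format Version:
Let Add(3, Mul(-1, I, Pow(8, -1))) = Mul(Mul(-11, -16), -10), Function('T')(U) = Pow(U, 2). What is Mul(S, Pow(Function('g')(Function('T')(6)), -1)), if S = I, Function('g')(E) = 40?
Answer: Rational(1763, 5) ≈ 352.60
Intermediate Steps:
I = 14104 (I = Add(24, Mul(-8, Mul(Mul(-11, -16), -10))) = Add(24, Mul(-8, Mul(176, -10))) = Add(24, Mul(-8, -1760)) = Add(24, 14080) = 14104)
S = 14104
Mul(S, Pow(Function('g')(Function('T')(6)), -1)) = Mul(14104, Pow(40, -1)) = Mul(14104, Rational(1, 40)) = Rational(1763, 5)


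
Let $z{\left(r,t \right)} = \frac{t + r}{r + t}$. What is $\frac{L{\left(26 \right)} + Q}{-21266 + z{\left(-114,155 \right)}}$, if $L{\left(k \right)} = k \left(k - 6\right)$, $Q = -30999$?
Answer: $\frac{30479}{21265} \approx 1.4333$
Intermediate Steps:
$z{\left(r,t \right)} = 1$ ($z{\left(r,t \right)} = \frac{r + t}{r + t} = 1$)
$L{\left(k \right)} = k \left(-6 + k\right)$
$\frac{L{\left(26 \right)} + Q}{-21266 + z{\left(-114,155 \right)}} = \frac{26 \left(-6 + 26\right) - 30999}{-21266 + 1} = \frac{26 \cdot 20 - 30999}{-21265} = \left(520 - 30999\right) \left(- \frac{1}{21265}\right) = \left(-30479\right) \left(- \frac{1}{21265}\right) = \frac{30479}{21265}$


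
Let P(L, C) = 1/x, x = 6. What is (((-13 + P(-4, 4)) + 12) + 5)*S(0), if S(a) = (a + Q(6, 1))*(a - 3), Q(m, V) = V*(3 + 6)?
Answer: -225/2 ≈ -112.50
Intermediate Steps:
Q(m, V) = 9*V (Q(m, V) = V*9 = 9*V)
S(a) = (-3 + a)*(9 + a) (S(a) = (a + 9*1)*(a - 3) = (a + 9)*(-3 + a) = (9 + a)*(-3 + a) = (-3 + a)*(9 + a))
P(L, C) = ⅙ (P(L, C) = 1/6 = ⅙)
(((-13 + P(-4, 4)) + 12) + 5)*S(0) = (((-13 + ⅙) + 12) + 5)*(-27 + 0² + 6*0) = ((-77/6 + 12) + 5)*(-27 + 0 + 0) = (-⅚ + 5)*(-27) = (25/6)*(-27) = -225/2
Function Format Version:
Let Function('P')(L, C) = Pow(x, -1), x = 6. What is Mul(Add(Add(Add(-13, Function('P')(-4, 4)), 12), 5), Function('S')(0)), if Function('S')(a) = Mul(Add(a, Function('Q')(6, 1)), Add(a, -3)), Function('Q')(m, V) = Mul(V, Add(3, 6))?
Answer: Rational(-225, 2) ≈ -112.50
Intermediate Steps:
Function('Q')(m, V) = Mul(9, V) (Function('Q')(m, V) = Mul(V, 9) = Mul(9, V))
Function('S')(a) = Mul(Add(-3, a), Add(9, a)) (Function('S')(a) = Mul(Add(a, Mul(9, 1)), Add(a, -3)) = Mul(Add(a, 9), Add(-3, a)) = Mul(Add(9, a), Add(-3, a)) = Mul(Add(-3, a), Add(9, a)))
Function('P')(L, C) = Rational(1, 6) (Function('P')(L, C) = Pow(6, -1) = Rational(1, 6))
Mul(Add(Add(Add(-13, Function('P')(-4, 4)), 12), 5), Function('S')(0)) = Mul(Add(Add(Add(-13, Rational(1, 6)), 12), 5), Add(-27, Pow(0, 2), Mul(6, 0))) = Mul(Add(Add(Rational(-77, 6), 12), 5), Add(-27, 0, 0)) = Mul(Add(Rational(-5, 6), 5), -27) = Mul(Rational(25, 6), -27) = Rational(-225, 2)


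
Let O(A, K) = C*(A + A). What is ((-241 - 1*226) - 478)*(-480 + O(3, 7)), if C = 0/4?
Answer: 453600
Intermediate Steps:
C = 0 (C = 0*(¼) = 0)
O(A, K) = 0 (O(A, K) = 0*(A + A) = 0*(2*A) = 0)
((-241 - 1*226) - 478)*(-480 + O(3, 7)) = ((-241 - 1*226) - 478)*(-480 + 0) = ((-241 - 226) - 478)*(-480) = (-467 - 478)*(-480) = -945*(-480) = 453600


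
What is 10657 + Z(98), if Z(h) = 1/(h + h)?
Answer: 2088773/196 ≈ 10657.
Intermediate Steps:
Z(h) = 1/(2*h)
10657 + Z(98) = 10657 + (½)/98 = 10657 + (½)*(1/98) = 10657 + 1/196 = 2088773/196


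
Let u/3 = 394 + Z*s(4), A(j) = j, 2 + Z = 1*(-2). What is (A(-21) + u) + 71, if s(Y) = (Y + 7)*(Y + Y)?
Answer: 176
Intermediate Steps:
s(Y) = 2*Y*(7 + Y) (s(Y) = (7 + Y)*(2*Y) = 2*Y*(7 + Y))
Z = -4 (Z = -2 + 1*(-2) = -2 - 2 = -4)
u = 126 (u = 3*(394 - 8*4*(7 + 4)) = 3*(394 - 8*4*11) = 3*(394 - 4*88) = 3*(394 - 352) = 3*42 = 126)
(A(-21) + u) + 71 = (-21 + 126) + 71 = 105 + 71 = 176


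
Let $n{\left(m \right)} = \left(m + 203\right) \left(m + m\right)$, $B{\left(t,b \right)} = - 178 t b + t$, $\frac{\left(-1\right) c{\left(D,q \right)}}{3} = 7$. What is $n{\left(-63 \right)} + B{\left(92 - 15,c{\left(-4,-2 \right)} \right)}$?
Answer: $270263$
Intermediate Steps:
$c{\left(D,q \right)} = -21$ ($c{\left(D,q \right)} = \left(-3\right) 7 = -21$)
$B{\left(t,b \right)} = t - 178 b t$ ($B{\left(t,b \right)} = - 178 b t + t = t - 178 b t$)
$n{\left(m \right)} = 2 m \left(203 + m\right)$ ($n{\left(m \right)} = \left(203 + m\right) 2 m = 2 m \left(203 + m\right)$)
$n{\left(-63 \right)} + B{\left(92 - 15,c{\left(-4,-2 \right)} \right)} = 2 \left(-63\right) \left(203 - 63\right) + \left(92 - 15\right) \left(1 - -3738\right) = 2 \left(-63\right) 140 + \left(92 - 15\right) \left(1 + 3738\right) = -17640 + 77 \cdot 3739 = -17640 + 287903 = 270263$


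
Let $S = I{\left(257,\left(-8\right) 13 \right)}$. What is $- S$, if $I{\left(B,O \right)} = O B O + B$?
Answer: $-2779969$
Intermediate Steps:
$I{\left(B,O \right)} = B + B O^{2}$ ($I{\left(B,O \right)} = B O O + B = B O^{2} + B = B + B O^{2}$)
$S = 2779969$ ($S = 257 \left(1 + \left(\left(-8\right) 13\right)^{2}\right) = 257 \left(1 + \left(-104\right)^{2}\right) = 257 \left(1 + 10816\right) = 257 \cdot 10817 = 2779969$)
$- S = \left(-1\right) 2779969 = -2779969$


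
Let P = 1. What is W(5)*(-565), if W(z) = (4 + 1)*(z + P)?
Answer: -16950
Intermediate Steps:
W(z) = 5 + 5*z (W(z) = (4 + 1)*(z + 1) = 5*(1 + z) = 5 + 5*z)
W(5)*(-565) = (5 + 5*5)*(-565) = (5 + 25)*(-565) = 30*(-565) = -16950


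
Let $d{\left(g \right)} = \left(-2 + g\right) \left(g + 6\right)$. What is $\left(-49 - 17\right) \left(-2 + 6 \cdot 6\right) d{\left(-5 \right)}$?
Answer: $15708$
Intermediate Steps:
$d{\left(g \right)} = \left(-2 + g\right) \left(6 + g\right)$
$\left(-49 - 17\right) \left(-2 + 6 \cdot 6\right) d{\left(-5 \right)} = \left(-49 - 17\right) \left(-2 + 6 \cdot 6\right) \left(-12 + \left(-5\right)^{2} + 4 \left(-5\right)\right) = - 66 \left(-2 + 36\right) \left(-12 + 25 - 20\right) = - 66 \cdot 34 \left(-7\right) = \left(-66\right) \left(-238\right) = 15708$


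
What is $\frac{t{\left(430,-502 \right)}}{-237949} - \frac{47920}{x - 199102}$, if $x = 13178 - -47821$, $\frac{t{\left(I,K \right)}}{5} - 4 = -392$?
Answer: $\frac{11670435900}{32861470747} \approx 0.35514$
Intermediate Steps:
$t{\left(I,K \right)} = -1940$ ($t{\left(I,K \right)} = 20 + 5 \left(-392\right) = 20 - 1960 = -1940$)
$x = 60999$ ($x = 13178 + 47821 = 60999$)
$\frac{t{\left(430,-502 \right)}}{-237949} - \frac{47920}{x - 199102} = - \frac{1940}{-237949} - \frac{47920}{60999 - 199102} = \left(-1940\right) \left(- \frac{1}{237949}\right) - \frac{47920}{60999 - 199102} = \frac{1940}{237949} - \frac{47920}{-138103} = \frac{1940}{237949} - - \frac{47920}{138103} = \frac{1940}{237949} + \frac{47920}{138103} = \frac{11670435900}{32861470747}$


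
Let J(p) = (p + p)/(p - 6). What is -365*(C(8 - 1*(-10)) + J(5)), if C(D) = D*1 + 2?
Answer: -3650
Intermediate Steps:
C(D) = 2 + D (C(D) = D + 2 = 2 + D)
J(p) = 2*p/(-6 + p) (J(p) = (2*p)/(-6 + p) = 2*p/(-6 + p))
-365*(C(8 - 1*(-10)) + J(5)) = -365*((2 + (8 - 1*(-10))) + 2*5/(-6 + 5)) = -365*((2 + (8 + 10)) + 2*5/(-1)) = -365*((2 + 18) + 2*5*(-1)) = -365*(20 - 10) = -365*10 = -3650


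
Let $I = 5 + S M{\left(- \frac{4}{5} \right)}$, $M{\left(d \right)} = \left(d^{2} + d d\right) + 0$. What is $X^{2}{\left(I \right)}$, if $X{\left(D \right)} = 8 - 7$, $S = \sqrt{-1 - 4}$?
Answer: $1$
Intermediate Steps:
$M{\left(d \right)} = 2 d^{2}$ ($M{\left(d \right)} = \left(d^{2} + d^{2}\right) + 0 = 2 d^{2} + 0 = 2 d^{2}$)
$S = i \sqrt{5}$ ($S = \sqrt{-5} = i \sqrt{5} \approx 2.2361 i$)
$I = 5 + \frac{32 i \sqrt{5}}{25}$ ($I = 5 + i \sqrt{5} \cdot 2 \left(- \frac{4}{5}\right)^{2} = 5 + i \sqrt{5} \cdot 2 \cdot \frac{16}{25} = 5 + i \sqrt{5} \cdot \frac{32}{25} = 5 + \frac{32 i \sqrt{5}}{25} \approx 5.0 + 2.8622 i$)
$X{\left(D \right)} = 1$ ($X{\left(D \right)} = 8 - 7 = 1$)
$X^{2}{\left(I \right)} = 1^{2} = 1$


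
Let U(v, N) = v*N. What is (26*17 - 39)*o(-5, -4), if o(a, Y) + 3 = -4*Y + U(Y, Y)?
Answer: 11687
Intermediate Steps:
U(v, N) = N*v
o(a, Y) = -3 + Y² - 4*Y (o(a, Y) = -3 + (-4*Y + Y*Y) = -3 + (-4*Y + Y²) = -3 + (Y² - 4*Y) = -3 + Y² - 4*Y)
(26*17 - 39)*o(-5, -4) = (26*17 - 39)*(-3 + (-4)² - 4*(-4)) = (442 - 39)*(-3 + 16 + 16) = 403*29 = 11687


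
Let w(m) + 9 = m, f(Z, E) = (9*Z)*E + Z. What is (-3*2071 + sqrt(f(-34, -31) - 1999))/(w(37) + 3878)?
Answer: -2071/1302 + sqrt(7453)/3906 ≈ -1.5685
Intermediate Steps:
f(Z, E) = Z + 9*E*Z (f(Z, E) = 9*E*Z + Z = Z + 9*E*Z)
w(m) = -9 + m
(-3*2071 + sqrt(f(-34, -31) - 1999))/(w(37) + 3878) = (-3*2071 + sqrt(-34*(1 + 9*(-31)) - 1999))/((-9 + 37) + 3878) = (-6213 + sqrt(-34*(1 - 279) - 1999))/(28 + 3878) = (-6213 + sqrt(-34*(-278) - 1999))/3906 = (-6213 + sqrt(9452 - 1999))*(1/3906) = (-6213 + sqrt(7453))*(1/3906) = -2071/1302 + sqrt(7453)/3906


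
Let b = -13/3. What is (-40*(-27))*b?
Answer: -4680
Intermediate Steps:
b = -13/3 (b = -13*⅓ = -13/3 ≈ -4.3333)
(-40*(-27))*b = -40*(-27)*(-13/3) = 1080*(-13/3) = -4680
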